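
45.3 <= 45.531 True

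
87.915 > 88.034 False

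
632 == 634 False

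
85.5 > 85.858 False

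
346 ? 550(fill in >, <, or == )<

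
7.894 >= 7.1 True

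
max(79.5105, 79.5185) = 79.5185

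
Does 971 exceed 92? Yes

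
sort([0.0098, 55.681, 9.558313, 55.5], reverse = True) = [55.681, 55.5, 9.558313, 0.0098]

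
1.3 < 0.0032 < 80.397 False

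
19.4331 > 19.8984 False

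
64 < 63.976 False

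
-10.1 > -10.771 True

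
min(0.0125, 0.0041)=0.0041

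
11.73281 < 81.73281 True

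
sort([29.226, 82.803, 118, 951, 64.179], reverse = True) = [951, 118, 82.803, 64.179, 29.226]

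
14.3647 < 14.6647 True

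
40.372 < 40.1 False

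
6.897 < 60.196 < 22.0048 False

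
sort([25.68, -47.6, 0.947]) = [-47.6, 0.947, 25.68]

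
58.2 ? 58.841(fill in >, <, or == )<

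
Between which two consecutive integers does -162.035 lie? -163 and -162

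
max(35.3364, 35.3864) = 35.3864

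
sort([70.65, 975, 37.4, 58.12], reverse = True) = [975, 70.65, 58.12, 37.4]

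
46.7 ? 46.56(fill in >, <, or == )>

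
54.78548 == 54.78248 False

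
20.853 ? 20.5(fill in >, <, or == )>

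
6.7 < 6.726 True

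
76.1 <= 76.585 True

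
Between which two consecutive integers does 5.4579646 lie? 5 and 6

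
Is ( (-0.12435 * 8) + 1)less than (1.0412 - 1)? Yes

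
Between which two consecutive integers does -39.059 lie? -40 and -39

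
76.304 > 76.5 False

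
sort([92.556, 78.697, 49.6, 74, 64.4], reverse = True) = [92.556, 78.697, 74, 64.4, 49.6]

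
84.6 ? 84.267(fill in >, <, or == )>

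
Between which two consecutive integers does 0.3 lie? 0 and 1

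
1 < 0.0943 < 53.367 False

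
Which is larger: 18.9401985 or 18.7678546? 18.9401985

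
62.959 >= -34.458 True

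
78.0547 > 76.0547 True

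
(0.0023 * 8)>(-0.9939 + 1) True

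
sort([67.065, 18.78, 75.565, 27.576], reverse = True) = [75.565, 67.065, 27.576, 18.78]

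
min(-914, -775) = -914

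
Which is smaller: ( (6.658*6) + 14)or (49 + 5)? ( (6.658*6) + 14)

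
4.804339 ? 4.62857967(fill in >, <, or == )>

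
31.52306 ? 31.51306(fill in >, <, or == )>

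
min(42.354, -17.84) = -17.84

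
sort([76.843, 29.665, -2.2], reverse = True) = [76.843, 29.665, -2.2]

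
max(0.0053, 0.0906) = 0.0906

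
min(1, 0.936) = 0.936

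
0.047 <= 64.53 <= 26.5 False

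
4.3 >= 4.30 True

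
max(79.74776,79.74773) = 79.74776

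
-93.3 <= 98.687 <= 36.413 False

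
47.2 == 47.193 False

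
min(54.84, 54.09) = 54.09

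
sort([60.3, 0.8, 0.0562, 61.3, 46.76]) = [0.0562, 0.8, 46.76, 60.3, 61.3]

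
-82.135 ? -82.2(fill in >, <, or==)>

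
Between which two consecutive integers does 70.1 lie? 70 and 71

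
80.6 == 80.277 False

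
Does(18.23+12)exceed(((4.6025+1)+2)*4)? No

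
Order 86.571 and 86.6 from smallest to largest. 86.571, 86.6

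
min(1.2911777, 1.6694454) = 1.2911777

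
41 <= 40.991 False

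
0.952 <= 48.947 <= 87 True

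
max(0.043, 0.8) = 0.8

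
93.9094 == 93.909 False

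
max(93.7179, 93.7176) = 93.7179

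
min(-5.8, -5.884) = -5.884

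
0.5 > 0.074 True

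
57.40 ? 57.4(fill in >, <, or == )==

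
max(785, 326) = 785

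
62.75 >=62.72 True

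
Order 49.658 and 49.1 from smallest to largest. 49.1,49.658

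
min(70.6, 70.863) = 70.6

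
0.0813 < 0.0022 False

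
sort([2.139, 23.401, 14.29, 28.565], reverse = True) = [28.565, 23.401, 14.29, 2.139]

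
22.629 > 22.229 True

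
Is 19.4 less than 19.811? Yes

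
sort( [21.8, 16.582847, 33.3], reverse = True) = [33.3, 21.8, 16.582847]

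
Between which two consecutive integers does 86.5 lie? 86 and 87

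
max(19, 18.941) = 19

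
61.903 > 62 False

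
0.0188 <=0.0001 False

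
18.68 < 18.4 False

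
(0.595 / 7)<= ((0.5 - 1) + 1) True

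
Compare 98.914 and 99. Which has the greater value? 99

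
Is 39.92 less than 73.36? Yes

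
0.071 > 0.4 False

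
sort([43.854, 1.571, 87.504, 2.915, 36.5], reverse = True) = [87.504, 43.854, 36.5, 2.915, 1.571]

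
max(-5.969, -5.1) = -5.1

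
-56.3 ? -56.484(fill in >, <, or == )>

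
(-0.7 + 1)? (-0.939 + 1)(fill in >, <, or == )>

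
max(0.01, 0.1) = 0.1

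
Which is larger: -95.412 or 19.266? 19.266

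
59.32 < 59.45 True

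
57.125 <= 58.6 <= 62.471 True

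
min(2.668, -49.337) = -49.337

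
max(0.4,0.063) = 0.4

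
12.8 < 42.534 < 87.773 True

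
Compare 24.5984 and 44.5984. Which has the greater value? 44.5984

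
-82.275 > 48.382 False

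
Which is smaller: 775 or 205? 205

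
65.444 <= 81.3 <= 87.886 True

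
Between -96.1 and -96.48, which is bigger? -96.1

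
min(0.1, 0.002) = 0.002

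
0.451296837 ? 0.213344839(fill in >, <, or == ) >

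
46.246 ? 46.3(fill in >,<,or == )<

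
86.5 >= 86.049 True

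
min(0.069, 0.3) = 0.069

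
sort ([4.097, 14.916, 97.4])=[4.097, 14.916, 97.4]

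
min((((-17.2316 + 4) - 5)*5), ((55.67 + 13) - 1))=-91.158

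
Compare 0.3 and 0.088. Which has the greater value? 0.3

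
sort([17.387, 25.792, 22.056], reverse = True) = [25.792, 22.056, 17.387]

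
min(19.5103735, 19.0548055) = 19.0548055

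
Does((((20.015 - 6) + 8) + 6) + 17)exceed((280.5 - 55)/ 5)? No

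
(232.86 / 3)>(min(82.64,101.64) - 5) False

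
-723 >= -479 False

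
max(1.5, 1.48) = 1.5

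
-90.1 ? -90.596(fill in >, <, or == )>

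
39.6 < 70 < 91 True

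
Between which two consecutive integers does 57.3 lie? 57 and 58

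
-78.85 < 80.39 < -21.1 False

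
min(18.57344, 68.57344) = 18.57344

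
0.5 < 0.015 False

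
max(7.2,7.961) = 7.961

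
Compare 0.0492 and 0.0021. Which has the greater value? 0.0492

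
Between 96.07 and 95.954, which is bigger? 96.07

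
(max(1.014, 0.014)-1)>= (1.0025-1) True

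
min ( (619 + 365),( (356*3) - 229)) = 839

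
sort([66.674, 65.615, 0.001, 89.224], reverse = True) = [89.224, 66.674, 65.615, 0.001]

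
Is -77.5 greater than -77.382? No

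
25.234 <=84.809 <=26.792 False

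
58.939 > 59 False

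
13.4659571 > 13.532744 False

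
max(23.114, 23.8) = 23.8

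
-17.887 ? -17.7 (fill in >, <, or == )<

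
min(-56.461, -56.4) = -56.461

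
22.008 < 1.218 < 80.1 False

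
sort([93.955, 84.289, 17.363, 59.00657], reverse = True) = [93.955, 84.289, 59.00657, 17.363]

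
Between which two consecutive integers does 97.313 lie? 97 and 98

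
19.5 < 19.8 True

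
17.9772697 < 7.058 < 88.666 False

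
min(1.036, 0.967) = 0.967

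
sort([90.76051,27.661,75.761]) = [27.661,75.761,90.76051]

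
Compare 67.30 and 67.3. They are equal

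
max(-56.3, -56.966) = -56.3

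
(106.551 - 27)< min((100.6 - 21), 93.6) True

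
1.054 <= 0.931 False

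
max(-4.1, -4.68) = -4.1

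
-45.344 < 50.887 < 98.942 True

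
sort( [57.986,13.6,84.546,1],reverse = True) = [84.546,57.986,13.6,1]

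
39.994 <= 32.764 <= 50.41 False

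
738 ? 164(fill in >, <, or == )>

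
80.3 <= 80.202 False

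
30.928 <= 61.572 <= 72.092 True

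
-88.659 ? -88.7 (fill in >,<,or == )>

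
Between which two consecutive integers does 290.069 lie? 290 and 291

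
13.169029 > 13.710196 False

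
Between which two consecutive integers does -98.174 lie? -99 and -98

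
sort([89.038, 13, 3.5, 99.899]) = [3.5, 13, 89.038, 99.899]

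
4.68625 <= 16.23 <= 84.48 True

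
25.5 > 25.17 True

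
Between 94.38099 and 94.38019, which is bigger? 94.38099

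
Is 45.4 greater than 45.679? No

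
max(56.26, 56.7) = 56.7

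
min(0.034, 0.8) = 0.034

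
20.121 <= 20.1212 True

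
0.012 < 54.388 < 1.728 False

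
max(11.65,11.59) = 11.65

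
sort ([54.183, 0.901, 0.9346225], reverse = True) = [54.183, 0.9346225, 0.901]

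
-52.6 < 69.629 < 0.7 False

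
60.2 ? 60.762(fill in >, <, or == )<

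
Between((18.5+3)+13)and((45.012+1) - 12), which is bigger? ((18.5+3)+13)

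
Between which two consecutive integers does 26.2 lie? 26 and 27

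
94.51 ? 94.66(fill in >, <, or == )<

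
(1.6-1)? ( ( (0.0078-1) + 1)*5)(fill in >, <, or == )>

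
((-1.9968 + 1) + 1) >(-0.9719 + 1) False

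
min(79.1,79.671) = 79.1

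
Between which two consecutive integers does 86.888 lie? 86 and 87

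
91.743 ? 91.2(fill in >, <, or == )>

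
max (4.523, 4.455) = 4.523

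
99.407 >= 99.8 False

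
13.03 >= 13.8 False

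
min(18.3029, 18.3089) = 18.3029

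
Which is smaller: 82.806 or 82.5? 82.5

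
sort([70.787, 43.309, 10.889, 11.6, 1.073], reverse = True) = [70.787, 43.309, 11.6, 10.889, 1.073]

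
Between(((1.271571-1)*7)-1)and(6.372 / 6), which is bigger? (6.372 / 6)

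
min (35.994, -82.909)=-82.909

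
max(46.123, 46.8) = 46.8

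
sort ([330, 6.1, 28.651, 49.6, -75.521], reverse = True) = [330, 49.6, 28.651, 6.1, -75.521]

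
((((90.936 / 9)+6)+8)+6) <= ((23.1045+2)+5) True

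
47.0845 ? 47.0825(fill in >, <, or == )>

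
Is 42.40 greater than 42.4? No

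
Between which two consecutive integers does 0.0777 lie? 0 and 1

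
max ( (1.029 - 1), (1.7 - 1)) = 0.7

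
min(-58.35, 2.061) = -58.35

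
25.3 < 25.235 False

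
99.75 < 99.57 False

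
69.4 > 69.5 False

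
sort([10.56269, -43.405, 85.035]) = [-43.405, 10.56269, 85.035]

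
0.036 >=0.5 False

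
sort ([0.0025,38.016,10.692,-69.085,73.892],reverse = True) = [73.892,38.016,10.692,0.0025,-69.085]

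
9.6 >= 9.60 True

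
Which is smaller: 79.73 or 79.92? 79.73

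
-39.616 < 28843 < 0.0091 False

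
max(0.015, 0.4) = 0.4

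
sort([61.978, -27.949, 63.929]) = [-27.949, 61.978, 63.929]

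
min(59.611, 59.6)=59.6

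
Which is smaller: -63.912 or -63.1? -63.912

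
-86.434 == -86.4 False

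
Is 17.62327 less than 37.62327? Yes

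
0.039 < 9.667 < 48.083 True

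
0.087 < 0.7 True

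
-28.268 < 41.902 True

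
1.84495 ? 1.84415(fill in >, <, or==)>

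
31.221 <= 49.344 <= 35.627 False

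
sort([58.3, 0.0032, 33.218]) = [0.0032, 33.218, 58.3]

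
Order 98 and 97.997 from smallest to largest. 97.997, 98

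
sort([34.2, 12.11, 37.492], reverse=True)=[37.492, 34.2, 12.11]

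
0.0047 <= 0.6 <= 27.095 True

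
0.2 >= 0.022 True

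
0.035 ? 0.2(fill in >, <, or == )<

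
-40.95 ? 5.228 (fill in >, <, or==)<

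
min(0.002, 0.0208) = 0.002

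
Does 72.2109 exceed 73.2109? No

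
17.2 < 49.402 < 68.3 True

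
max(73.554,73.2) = 73.554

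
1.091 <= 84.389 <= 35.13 False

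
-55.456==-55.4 False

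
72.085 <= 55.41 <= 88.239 False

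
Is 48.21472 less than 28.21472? No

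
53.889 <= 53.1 False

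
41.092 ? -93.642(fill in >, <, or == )>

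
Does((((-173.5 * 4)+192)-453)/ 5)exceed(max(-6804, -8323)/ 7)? Yes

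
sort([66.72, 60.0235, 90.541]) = [60.0235, 66.72, 90.541]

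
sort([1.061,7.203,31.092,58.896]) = [1.061,7.203,31.092,58.896]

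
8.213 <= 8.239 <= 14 True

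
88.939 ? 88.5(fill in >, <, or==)>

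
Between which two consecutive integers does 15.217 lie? 15 and 16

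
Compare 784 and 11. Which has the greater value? 784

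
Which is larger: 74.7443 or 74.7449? 74.7449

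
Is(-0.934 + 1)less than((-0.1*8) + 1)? Yes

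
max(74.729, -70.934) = 74.729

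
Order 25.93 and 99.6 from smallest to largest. 25.93, 99.6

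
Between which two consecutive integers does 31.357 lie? 31 and 32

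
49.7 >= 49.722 False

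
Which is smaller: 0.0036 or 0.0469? 0.0036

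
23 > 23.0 False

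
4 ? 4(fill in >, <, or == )==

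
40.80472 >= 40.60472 True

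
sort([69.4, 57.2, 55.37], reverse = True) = [69.4, 57.2, 55.37]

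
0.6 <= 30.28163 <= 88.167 True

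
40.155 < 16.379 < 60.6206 False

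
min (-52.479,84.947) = -52.479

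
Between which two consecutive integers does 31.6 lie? 31 and 32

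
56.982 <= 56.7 False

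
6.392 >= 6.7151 False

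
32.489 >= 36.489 False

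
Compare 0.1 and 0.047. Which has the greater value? 0.1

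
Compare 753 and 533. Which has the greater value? 753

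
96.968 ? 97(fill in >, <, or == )<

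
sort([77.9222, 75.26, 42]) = [42, 75.26, 77.9222]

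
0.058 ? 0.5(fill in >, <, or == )<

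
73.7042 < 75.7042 True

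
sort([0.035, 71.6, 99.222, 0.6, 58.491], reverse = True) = [99.222, 71.6, 58.491, 0.6, 0.035]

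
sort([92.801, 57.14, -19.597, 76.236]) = [-19.597, 57.14, 76.236, 92.801]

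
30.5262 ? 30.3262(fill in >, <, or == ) >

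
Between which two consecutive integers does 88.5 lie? 88 and 89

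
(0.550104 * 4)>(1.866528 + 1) False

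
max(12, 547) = 547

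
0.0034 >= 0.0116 False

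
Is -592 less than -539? Yes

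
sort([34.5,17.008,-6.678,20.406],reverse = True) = [34.5,20.406,17.008,-6.678]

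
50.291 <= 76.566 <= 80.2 True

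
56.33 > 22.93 True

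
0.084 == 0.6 False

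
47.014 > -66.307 True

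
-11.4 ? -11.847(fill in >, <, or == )>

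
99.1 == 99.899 False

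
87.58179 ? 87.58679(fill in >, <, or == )<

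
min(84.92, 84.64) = 84.64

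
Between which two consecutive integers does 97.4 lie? 97 and 98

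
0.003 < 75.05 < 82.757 True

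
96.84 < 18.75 False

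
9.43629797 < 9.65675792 True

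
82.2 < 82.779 True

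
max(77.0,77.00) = 77.00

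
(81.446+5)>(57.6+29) False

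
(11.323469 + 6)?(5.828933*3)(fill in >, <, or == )<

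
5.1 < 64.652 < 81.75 True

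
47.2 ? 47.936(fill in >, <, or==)<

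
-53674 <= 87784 True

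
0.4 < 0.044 False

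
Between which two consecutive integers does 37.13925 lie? 37 and 38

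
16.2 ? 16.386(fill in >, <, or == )<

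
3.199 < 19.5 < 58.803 True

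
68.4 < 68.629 True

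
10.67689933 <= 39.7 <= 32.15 False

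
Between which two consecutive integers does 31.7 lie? 31 and 32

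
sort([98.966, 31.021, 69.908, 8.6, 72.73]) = [8.6, 31.021, 69.908, 72.73, 98.966]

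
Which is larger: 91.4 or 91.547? 91.547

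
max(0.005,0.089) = 0.089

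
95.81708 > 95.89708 False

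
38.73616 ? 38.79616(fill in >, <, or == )<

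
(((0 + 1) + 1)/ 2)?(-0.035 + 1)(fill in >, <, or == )>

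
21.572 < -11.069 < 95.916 False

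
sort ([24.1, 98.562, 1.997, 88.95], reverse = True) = [98.562, 88.95, 24.1, 1.997]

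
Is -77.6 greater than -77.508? No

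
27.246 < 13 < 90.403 False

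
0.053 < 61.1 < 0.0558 False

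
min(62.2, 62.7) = 62.2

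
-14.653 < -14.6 True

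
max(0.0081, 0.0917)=0.0917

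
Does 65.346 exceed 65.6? No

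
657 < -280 False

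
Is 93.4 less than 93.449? Yes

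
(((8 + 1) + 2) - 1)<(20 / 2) False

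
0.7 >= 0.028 True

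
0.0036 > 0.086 False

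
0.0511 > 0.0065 True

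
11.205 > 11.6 False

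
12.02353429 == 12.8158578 False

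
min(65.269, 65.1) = 65.1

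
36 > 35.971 True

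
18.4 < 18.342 False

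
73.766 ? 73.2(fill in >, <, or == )>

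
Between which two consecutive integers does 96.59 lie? 96 and 97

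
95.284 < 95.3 True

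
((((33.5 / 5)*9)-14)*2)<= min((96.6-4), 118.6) True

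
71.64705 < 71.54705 False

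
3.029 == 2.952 False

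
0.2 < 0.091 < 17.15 False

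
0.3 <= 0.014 False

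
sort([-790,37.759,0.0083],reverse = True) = [37.759,0.0083,-790]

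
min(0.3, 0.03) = 0.03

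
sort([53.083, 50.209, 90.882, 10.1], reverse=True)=[90.882, 53.083, 50.209, 10.1]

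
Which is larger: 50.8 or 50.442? 50.8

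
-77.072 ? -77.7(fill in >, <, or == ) >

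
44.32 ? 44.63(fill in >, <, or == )<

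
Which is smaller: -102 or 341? -102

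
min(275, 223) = 223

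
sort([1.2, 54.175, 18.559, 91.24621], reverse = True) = [91.24621, 54.175, 18.559, 1.2]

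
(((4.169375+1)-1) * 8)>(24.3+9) True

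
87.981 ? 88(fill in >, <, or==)<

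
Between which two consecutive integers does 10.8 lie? 10 and 11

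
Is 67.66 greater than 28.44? Yes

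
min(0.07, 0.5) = 0.07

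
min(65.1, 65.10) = 65.1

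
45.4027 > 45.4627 False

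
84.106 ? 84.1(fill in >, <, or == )>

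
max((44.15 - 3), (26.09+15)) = 41.15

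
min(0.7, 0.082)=0.082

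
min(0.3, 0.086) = 0.086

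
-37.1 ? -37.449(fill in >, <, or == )>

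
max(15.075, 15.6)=15.6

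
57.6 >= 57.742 False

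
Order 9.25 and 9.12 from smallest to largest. 9.12, 9.25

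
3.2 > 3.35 False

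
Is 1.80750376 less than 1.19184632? No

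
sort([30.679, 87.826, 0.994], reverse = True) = [87.826, 30.679, 0.994]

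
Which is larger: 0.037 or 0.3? 0.3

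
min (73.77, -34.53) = -34.53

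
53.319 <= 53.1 False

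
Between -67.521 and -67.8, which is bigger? -67.521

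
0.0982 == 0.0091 False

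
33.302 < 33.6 True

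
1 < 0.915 False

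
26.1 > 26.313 False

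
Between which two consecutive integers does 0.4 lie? 0 and 1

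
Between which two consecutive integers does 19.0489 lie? 19 and 20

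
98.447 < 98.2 False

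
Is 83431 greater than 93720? No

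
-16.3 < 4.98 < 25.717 True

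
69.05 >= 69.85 False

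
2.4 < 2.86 True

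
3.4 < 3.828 True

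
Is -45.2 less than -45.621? No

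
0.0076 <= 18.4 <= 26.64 True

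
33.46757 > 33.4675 True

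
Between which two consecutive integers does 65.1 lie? 65 and 66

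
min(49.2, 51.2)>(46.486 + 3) False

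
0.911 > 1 False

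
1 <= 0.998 False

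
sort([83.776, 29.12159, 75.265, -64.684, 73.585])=[-64.684, 29.12159, 73.585, 75.265, 83.776]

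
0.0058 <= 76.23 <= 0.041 False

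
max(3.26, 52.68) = 52.68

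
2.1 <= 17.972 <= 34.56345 True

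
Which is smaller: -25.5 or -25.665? -25.665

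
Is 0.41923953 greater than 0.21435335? Yes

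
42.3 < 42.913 True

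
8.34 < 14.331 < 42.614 True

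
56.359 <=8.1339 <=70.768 False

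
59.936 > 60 False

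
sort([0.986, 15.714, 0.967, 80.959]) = [0.967, 0.986, 15.714, 80.959]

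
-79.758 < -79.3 True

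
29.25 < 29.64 True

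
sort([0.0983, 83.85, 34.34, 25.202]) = [0.0983, 25.202, 34.34, 83.85]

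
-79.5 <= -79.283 True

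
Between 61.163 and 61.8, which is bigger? 61.8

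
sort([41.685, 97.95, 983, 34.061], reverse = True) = [983, 97.95, 41.685, 34.061]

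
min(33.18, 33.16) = 33.16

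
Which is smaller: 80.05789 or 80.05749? 80.05749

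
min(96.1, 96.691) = 96.1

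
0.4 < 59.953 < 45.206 False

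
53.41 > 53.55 False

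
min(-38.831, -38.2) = -38.831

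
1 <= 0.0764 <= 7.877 False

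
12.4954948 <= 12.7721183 True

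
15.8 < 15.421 False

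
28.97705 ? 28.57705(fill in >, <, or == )>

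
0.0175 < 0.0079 False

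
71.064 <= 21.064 False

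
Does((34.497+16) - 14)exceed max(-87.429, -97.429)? Yes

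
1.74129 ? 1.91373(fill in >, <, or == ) <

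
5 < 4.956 False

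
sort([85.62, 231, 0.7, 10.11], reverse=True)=[231, 85.62, 10.11, 0.7]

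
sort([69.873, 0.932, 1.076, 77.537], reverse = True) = [77.537, 69.873, 1.076, 0.932]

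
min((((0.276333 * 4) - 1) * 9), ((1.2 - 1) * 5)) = 0.947988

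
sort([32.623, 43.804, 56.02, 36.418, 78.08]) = [32.623, 36.418, 43.804, 56.02, 78.08]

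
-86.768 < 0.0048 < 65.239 True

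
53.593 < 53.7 True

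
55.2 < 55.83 True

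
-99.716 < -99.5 True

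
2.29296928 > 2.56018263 False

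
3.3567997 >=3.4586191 False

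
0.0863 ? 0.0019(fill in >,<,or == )>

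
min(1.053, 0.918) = 0.918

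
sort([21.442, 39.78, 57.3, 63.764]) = [21.442, 39.78, 57.3, 63.764]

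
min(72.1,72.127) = 72.1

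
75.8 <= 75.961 True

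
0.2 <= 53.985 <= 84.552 True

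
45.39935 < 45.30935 False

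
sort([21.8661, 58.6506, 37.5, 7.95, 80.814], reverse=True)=[80.814, 58.6506, 37.5, 21.8661, 7.95]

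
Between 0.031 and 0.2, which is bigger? 0.2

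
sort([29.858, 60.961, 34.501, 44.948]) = [29.858, 34.501, 44.948, 60.961]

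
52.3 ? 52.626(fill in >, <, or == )<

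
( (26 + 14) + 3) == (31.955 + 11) False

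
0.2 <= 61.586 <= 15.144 False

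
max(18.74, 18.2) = 18.74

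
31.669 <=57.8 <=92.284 True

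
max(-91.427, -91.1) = -91.1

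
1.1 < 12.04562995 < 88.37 True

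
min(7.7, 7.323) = 7.323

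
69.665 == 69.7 False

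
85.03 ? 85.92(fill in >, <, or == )<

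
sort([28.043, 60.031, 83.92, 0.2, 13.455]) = [0.2, 13.455, 28.043, 60.031, 83.92]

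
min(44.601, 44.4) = 44.4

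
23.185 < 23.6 True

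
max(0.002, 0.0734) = 0.0734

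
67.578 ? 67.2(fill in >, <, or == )>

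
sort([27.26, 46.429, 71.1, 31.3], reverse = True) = [71.1, 46.429, 31.3, 27.26]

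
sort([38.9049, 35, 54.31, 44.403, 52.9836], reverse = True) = [54.31, 52.9836, 44.403, 38.9049, 35]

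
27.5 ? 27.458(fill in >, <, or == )>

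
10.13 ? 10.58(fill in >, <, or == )<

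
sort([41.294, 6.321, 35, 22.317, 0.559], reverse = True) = [41.294, 35, 22.317, 6.321, 0.559]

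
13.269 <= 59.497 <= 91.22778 True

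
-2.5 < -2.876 False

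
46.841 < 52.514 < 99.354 True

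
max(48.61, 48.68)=48.68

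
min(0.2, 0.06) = 0.06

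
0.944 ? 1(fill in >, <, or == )<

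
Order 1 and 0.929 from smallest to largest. 0.929, 1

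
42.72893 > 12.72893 True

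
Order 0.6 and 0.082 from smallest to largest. 0.082,0.6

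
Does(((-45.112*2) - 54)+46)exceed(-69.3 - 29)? Yes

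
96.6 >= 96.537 True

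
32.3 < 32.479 True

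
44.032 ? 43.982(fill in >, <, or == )>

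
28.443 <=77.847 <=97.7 True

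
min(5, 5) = 5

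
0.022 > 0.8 False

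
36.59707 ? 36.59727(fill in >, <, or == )<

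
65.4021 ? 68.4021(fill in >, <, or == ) <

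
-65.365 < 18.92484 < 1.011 False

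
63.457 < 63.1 False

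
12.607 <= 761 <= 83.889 False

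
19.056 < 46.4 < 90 True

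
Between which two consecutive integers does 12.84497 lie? 12 and 13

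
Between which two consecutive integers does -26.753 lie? -27 and -26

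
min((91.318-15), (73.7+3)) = 76.318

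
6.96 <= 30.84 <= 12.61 False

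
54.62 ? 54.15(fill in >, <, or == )>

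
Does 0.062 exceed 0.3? No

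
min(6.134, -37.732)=-37.732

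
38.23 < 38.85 True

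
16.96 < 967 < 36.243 False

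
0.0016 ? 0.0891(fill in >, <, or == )<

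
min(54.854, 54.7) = 54.7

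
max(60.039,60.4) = 60.4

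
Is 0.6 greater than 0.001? Yes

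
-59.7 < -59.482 True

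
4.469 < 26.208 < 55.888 True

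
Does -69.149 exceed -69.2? Yes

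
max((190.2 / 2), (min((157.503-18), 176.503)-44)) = 95.503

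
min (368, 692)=368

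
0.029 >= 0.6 False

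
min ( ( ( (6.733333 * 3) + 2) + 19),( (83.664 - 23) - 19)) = 41.199999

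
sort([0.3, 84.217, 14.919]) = [0.3, 14.919, 84.217]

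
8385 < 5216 False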